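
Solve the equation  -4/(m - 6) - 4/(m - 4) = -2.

m = 4.7639 or m = 9.2361

Multiply both sides by (m - 6)(m - 4):
-4(m - 4) - 4(m - 6) = -2(m - 6)(m - 4).
Expand and collect terms: -2m² + 28m - 88 = 0.
By the quadratic formula, m = (-28 ± √80) / -4, so m ≈ 4.7639 or m ≈ 9.2361.
Neither value makes a denominator zero (m ≠ 6, m ≠ 4), so both are valid.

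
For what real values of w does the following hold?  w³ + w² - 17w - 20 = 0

Possible rational roots are divisors of -20. Testing w = -4 gives 0, so (w + 4) is a factor.
Divide: w³ + w² - 17w - 20 = (w + 4)(w² - 3w - 5).
Apply the quadratic formula to w² - 3w - 5 = 0: w = (3 ± √29)/2, i.e. w ≈ 4.1926 or w ≈ -1.1926.

w = -4 or w = -1.1926 or w = 4.1926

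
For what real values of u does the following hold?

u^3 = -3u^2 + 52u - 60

u = -9.2915 or u = 1.2915 or u = 5

Rearrange: u^3 + 3u^2 - 52u + 60 = 0.
Possible rational roots are divisors of 60. Testing u = 5 gives 0, so (u - 5) is a factor.
Divide: u^3 + 3u^2 - 52u + 60 = (u - 5)(u^2 + 8u - 12).
Apply the quadratic formula to u^2 + 8u - 12 = 0: u = (-8 +/- sqrt(112))/2, i.e. u ~= 1.2915 or u ~= -9.2915.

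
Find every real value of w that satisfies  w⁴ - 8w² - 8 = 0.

w = -2.9831 or w = 2.9831

Let u = w². The equation becomes u² - 8u - 8 = 0.
By the quadratic formula, u = 4 + 2·√(6) or u = 4 - 2·√(6).
w² = 4 + 2·√(6) gives w = ±√(4 + 2·√(6)) ≈ ±2.9831.
w² = 4 - 2·√(6) < 0 has no real solution.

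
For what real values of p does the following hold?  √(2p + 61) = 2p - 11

Square both sides: 2p + 61 = (2p - 11)².
Expand and rearrange: 4p² - 46p + 60 = 0.
Solving gives p = 10 or p = 1.5.
Check each candidate in the original equation:
  p = 10: √(81) = 9, while 2p - 11 = 9 — valid.
  p = 1.5: √(64) = 8, while 2p - 11 = -8 — extraneous.

p = 10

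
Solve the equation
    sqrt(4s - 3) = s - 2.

Square both sides: 4s - 3 = (s - 2)^2.
Expand and rearrange: s^2 - 8s + 7 = 0.
Solving gives s = 7 or s = 1.
Check each candidate in the original equation:
  s = 7: sqrt(25) = 5, while s - 2 = 5 — valid.
  s = 1: sqrt(1) = 1, while s - 2 = -1 — extraneous.

s = 7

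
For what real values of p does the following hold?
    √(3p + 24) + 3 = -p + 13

p = 4

Isolate the radical: √(3p + 24) = -p + 10.
Square both sides: 3p + 24 = (-p + 10)².
Expand and rearrange: p² - 23p + 76 = 0.
Solving gives p = 19 or p = 4.
Check each candidate in the original equation:
  p = 19: √(81) = 9, while -p + 10 = -9 — extraneous.
  p = 4: √(36) = 6, while -p + 10 = 6 — valid.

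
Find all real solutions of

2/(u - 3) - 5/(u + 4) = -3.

Multiply both sides by (u - 3)(u + 4):
2(u + 4) - 5(u - 3) = -3(u - 3)(u + 4).
Expand and collect terms: -3u² + 13 = 0.
By the quadratic formula, u = (0 ± √156) / -6, so u ≈ -2.0817 or u ≈ 2.0817.
Neither value makes a denominator zero (u ≠ 3, u ≠ -4), so both are valid.

u = -2.0817 or u = 2.0817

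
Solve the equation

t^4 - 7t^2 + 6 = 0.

Let u = t^2. The equation becomes u^2 - 7u + 6 = 0.
Factor: (u - 6)(u - 1) = 0, so u = 6 or u = 1.
t^2 = 6 gives t = +/-sqrt(6) ~= +/-2.4495.
t^2 = 1 gives t = +/-1.

t = -2.4495 or t = -1 or t = 1 or t = 2.4495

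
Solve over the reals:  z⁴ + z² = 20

z = -2 or z = 2

Let u = z². The equation becomes u² + u - 20 = 0.
Factor: (u - 4)(u + 5) = 0, so u = 4 or u = -5.
z² = 4 gives z = ±2.
z² = -5 < 0 has no real solution.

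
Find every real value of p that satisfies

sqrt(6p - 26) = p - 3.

p = 5 or p = 7

Square both sides: 6p - 26 = (p - 3)^2.
Expand and rearrange: p^2 - 12p + 35 = 0.
Solving gives p = 7 or p = 5.
Check each candidate in the original equation:
  p = 7: sqrt(16) = 4, while p - 3 = 4 — valid.
  p = 5: sqrt(4) = 2, while p - 3 = 2 — valid.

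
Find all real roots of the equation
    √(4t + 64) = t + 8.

t = 0

Square both sides: 4t + 64 = (t + 8)².
Expand and rearrange: t² + 12t = 0.
Solving gives t = 0 or t = -12.
Check each candidate in the original equation:
  t = 0: √(64) = 8, while t + 8 = 8 — valid.
  t = -12: √(16) = 4, while t + 8 = -4 — extraneous.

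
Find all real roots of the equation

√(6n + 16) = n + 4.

Square both sides: 6n + 16 = (n + 4)².
Expand and rearrange: n² + 2n = 0.
Solving gives n = 0 or n = -2.
Check each candidate in the original equation:
  n = 0: √(16) = 4, while n + 4 = 4 — valid.
  n = -2: √(4) = 2, while n + 4 = 2 — valid.

n = -2 or n = 0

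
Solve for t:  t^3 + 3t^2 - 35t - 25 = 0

t = -7.3166 or t = -0.6834 or t = 5

Possible rational roots are divisors of -25. Testing t = 5 gives 0, so (t - 5) is a factor.
Divide: t^3 + 3t^2 - 35t - 25 = (t - 5)(t^2 + 8t + 5).
Apply the quadratic formula to t^2 + 8t + 5 = 0: t = (-8 +/- sqrt(44))/2, i.e. t ~= -0.6834 or t ~= -7.3166.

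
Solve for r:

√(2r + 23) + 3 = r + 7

Isolate the radical: √(2r + 23) = r + 4.
Square both sides: 2r + 23 = (r + 4)².
Expand and rearrange: r² + 6r - 7 = 0.
Solving gives r = 1 or r = -7.
Check each candidate in the original equation:
  r = 1: √(25) = 5, while r + 4 = 5 — valid.
  r = -7: √(9) = 3, while r + 4 = -3 — extraneous.

r = 1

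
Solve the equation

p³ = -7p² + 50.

Rearrange: p³ + 7p² - 50 = 0.
Possible rational roots are divisors of -50. Testing p = -5 gives 0, so (p + 5) is a factor.
Divide: p³ + 7p² - 50 = (p + 5)(p² + 2p - 10).
Apply the quadratic formula to p² + 2p - 10 = 0: p = (-2 ± √44)/2, i.e. p ≈ 2.3166 or p ≈ -4.3166.

p = -5 or p = -4.3166 or p = 2.3166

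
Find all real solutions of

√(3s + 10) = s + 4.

s = -3 or s = -2

Square both sides: 3s + 10 = (s + 4)².
Expand and rearrange: s² + 5s + 6 = 0.
Solving gives s = -2 or s = -3.
Check each candidate in the original equation:
  s = -2: √(4) = 2, while s + 4 = 2 — valid.
  s = -3: √(1) = 1, while s + 4 = 1 — valid.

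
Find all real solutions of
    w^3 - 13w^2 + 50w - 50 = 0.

w = 1.5505 or w = 5 or w = 6.4495

Possible rational roots are divisors of -50. Testing w = 5 gives 0, so (w - 5) is a factor.
Divide: w^3 - 13w^2 + 50w - 50 = (w - 5)(w^2 - 8w + 10).
Apply the quadratic formula to w^2 - 8w + 10 = 0: w = (8 +/- sqrt(24))/2, i.e. w ~= 6.4495 or w ~= 1.5505.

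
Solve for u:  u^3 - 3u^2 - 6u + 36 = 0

u = -3

Possible rational roots are divisors of 36. Testing u = -3 gives 0, so (u + 3) is a factor.
Divide: u^3 - 3u^2 - 6u + 36 = (u + 3)(u^2 - 6u + 12).
The quadratic u^2 - 6u + 12 has discriminant -12 < 0, so no further real roots.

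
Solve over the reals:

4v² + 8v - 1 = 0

v = -2.118 or v = 0.118

Discriminant: (8)² − 4·4·(-1) = 80.
Quadratic formula: v = (-8 ± √80) / 8.
So v = -1 + √(5)/2 ≈ 0.118 or v = -√(5)/2 - 1 ≈ -2.118.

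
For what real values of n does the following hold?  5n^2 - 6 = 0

Discriminant: (0)^2 - 4*5*(-6) = 120.
Quadratic formula: n = (0 +/- sqrt(120)) / 10.
So n = sqrt(30)/5 ~= 1.0954 or n = -sqrt(30)/5 ~= -1.0954.

n = -1.0954 or n = 1.0954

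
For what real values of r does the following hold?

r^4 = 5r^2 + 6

r = -2.4495 or r = 2.4495

Let u = r^2. The equation becomes u^2 - 5u - 6 = 0.
Factor: (u - 6)(u + 1) = 0, so u = 6 or u = -1.
r^2 = 6 gives r = +/-sqrt(6) ~= +/-2.4495.
r^2 = -1 < 0 has no real solution.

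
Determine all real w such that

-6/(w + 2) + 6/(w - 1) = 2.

w = -3.8541 or w = 2.8541

Multiply both sides by (w + 2)(w - 1):
-6(w - 1) + 6(w + 2) = 2(w + 2)(w - 1).
Expand and collect terms: 2w² + 2w - 22 = 0.
By the quadratic formula, w = (-2 ± √180) / 4, so w ≈ 2.8541 or w ≈ -3.8541.
Neither value makes a denominator zero (w ≠ -2, w ≠ 1), so both are valid.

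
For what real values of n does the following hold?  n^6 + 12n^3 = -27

Let u = n^3. The equation becomes u^2 + 12u + 27 = 0.
Factor: (u + 3)(u + 9) = 0, so u = -3 or u = -9.
n^3 = -3 gives n = -(3)^(1/3) ~= -1.4422.
n^3 = -9 gives n = -(9)^(1/3) ~= -2.0801.

n = -2.0801 or n = -1.4422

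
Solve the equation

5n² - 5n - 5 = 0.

n = -0.618 or n = 1.618

Discriminant: (-5)² − 4·5·(-5) = 125.
Quadratic formula: n = (5 ± √125) / 10.
So n = 1/2 + √(5)/2 ≈ 1.618 or n = 1/2 - √(5)/2 ≈ -0.618.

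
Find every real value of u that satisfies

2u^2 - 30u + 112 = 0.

u = 7 or u = 8

Factor: 2(u - 7)(u - 8) = 0.
So u = 7 or u = 8.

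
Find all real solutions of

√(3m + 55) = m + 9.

m = -2

Square both sides: 3m + 55 = (m + 9)².
Expand and rearrange: m² + 15m + 26 = 0.
Solving gives m = -2 or m = -13.
Check each candidate in the original equation:
  m = -2: √(49) = 7, while m + 9 = 7 — valid.
  m = -13: √(16) = 4, while m + 9 = -4 — extraneous.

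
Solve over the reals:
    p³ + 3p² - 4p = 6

Rearrange: p³ + 3p² - 4p - 6 = 0.
Possible rational roots are divisors of -6. Testing p = -1 gives 0, so (p + 1) is a factor.
Divide: p³ + 3p² - 4p - 6 = (p + 1)(p² + 2p - 6).
Apply the quadratic formula to p² + 2p - 6 = 0: p = (-2 ± √28)/2, i.e. p ≈ 1.6458 or p ≈ -3.6458.

p = -3.6458 or p = -1 or p = 1.6458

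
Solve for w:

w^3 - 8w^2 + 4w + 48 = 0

Possible rational roots are divisors of 48. Testing w = 4 gives 0, so (w - 4) is a factor.
Divide: w^3 - 8w^2 + 4w + 48 = (w - 4)(w^2 - 4w - 12).
Factor the quadratic: w = 6 or w = -2.

w = -2 or w = 4 or w = 6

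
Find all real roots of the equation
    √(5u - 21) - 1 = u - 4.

u = 5 or u = 6

Isolate the radical: √(5u - 21) = u - 3.
Square both sides: 5u - 21 = (u - 3)².
Expand and rearrange: u² - 11u + 30 = 0.
Solving gives u = 6 or u = 5.
Check each candidate in the original equation:
  u = 6: √(9) = 3, while u - 3 = 3 — valid.
  u = 5: √(4) = 2, while u - 3 = 2 — valid.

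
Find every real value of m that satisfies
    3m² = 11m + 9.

Rearrange to standard form: 3m² - 11m - 9 = 0.
Discriminant: (-11)² − 4·3·(-9) = 229.
Quadratic formula: m = (11 ± √229) / 6.
So m = 11/6 + √(229)/6 ≈ 4.3555 or m = 11/6 - √(229)/6 ≈ -0.6888.

m = -0.6888 or m = 4.3555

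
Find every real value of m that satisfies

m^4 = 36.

Let u = m^2. The equation becomes u^2 - 36 = 0.
Factor: (u + 6)(u - 6) = 0, so u = -6 or u = 6.
m^2 = -6 < 0 has no real solution.
m^2 = 6 gives m = +/-sqrt(6) ~= +/-2.4495.

m = -2.4495 or m = 2.4495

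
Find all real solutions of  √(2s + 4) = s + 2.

s = -2 or s = 0

Square both sides: 2s + 4 = (s + 2)².
Expand and rearrange: s² + 2s = 0.
Solving gives s = 0 or s = -2.
Check each candidate in the original equation:
  s = 0: √(4) = 2, while s + 2 = 2 — valid.
  s = -2: √(0) = 0, while s + 2 = 0 — valid.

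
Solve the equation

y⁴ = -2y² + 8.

y = -1.4142 or y = 1.4142

Let u = y². The equation becomes u² + 2u - 8 = 0.
Factor: (u + 4)(u - 2) = 0, so u = -4 or u = 2.
y² = -4 < 0 has no real solution.
y² = 2 gives y = ±√(2) ≈ ±1.4142.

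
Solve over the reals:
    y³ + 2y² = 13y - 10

y = -5 or y = 1 or y = 2

Rearrange: y³ + 2y² - 13y + 10 = 0.
Possible rational roots are divisors of 10. Testing y = 1 gives 0, so (y - 1) is a factor.
Divide: y³ + 2y² - 13y + 10 = (y - 1)(y² + 3y - 10).
Factor the quadratic: y = 2 or y = -5.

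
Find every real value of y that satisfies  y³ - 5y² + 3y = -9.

y = -1 or y = 3

Rearrange: y³ - 5y² + 3y + 9 = 0.
Possible rational roots are divisors of 9. Testing y = -1 gives 0, so (y + 1) is a factor.
Divide: y³ - 5y² + 3y + 9 = (y + 1)(y² - 6y + 9).
The quadratic has the repeated root y = 3.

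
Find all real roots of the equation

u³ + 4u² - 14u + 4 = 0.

Possible rational roots are divisors of 4. Testing u = 2 gives 0, so (u - 2) is a factor.
Divide: u³ + 4u² - 14u + 4 = (u - 2)(u² + 6u - 2).
Apply the quadratic formula to u² + 6u - 2 = 0: u = (-6 ± √44)/2, i.e. u ≈ 0.3166 or u ≈ -6.3166.

u = -6.3166 or u = 0.3166 or u = 2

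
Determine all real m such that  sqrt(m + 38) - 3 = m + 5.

m = -2

Isolate the radical: sqrt(m + 38) = m + 8.
Square both sides: m + 38 = (m + 8)^2.
Expand and rearrange: m^2 + 15m + 26 = 0.
Solving gives m = -2 or m = -13.
Check each candidate in the original equation:
  m = -2: sqrt(36) = 6, while m + 8 = 6 — valid.
  m = -13: sqrt(25) = 5, while m + 8 = -5 — extraneous.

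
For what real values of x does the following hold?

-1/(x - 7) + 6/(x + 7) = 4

x = -5.4693 or x = 6.7193

Multiply both sides by (x - 7)(x + 7):
-(x + 7) + 6(x - 7) = 4(x - 7)(x + 7).
Expand and collect terms: 4x² - 5x - 147 = 0.
By the quadratic formula, x = (5 ± √2377) / 8, so x ≈ 6.7193 or x ≈ -5.4693.
Neither value makes a denominator zero (x ≠ 7, x ≠ -7), so both are valid.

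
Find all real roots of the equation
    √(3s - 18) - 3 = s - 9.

Isolate the radical: √(3s - 18) = s - 6.
Square both sides: 3s - 18 = (s - 6)².
Expand and rearrange: s² - 15s + 54 = 0.
Solving gives s = 9 or s = 6.
Check each candidate in the original equation:
  s = 9: √(9) = 3, while s - 6 = 3 — valid.
  s = 6: √(0) = 0, while s - 6 = 0 — valid.

s = 6 or s = 9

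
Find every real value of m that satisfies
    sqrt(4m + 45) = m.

Square both sides: 4m + 45 = (m)^2.
Expand and rearrange: m^2 - 4m - 45 = 0.
Solving gives m = 9 or m = -5.
Check each candidate in the original equation:
  m = 9: sqrt(81) = 9, while m = 9 — valid.
  m = -5: sqrt(25) = 5, while m = -5 — extraneous.

m = 9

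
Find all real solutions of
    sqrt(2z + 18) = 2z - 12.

z = 9

Square both sides: 2z + 18 = (2z - 12)^2.
Expand and rearrange: 4z^2 - 50z + 126 = 0.
Solving gives z = 9 or z = 3.5.
Check each candidate in the original equation:
  z = 9: sqrt(36) = 6, while 2z - 12 = 6 — valid.
  z = 3.5: sqrt(25) = 5, while 2z - 12 = -5 — extraneous.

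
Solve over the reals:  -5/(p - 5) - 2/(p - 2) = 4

p = 1.25 or p = 4

Multiply both sides by (p - 5)(p - 2):
-5(p - 2) - 2(p - 5) = 4(p - 5)(p - 2).
Expand and collect terms: 4p² - 21p + 20 = 0.
Factor or apply the quadratic formula: p = 4 or p = 1.25.
Neither value makes a denominator zero (p ≠ 5, p ≠ 2), so both are valid.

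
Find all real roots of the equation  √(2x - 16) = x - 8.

Square both sides: 2x - 16 = (x - 8)².
Expand and rearrange: x² - 18x + 80 = 0.
Solving gives x = 10 or x = 8.
Check each candidate in the original equation:
  x = 10: √(4) = 2, while x - 8 = 2 — valid.
  x = 8: √(0) = 0, while x - 8 = 0 — valid.

x = 8 or x = 10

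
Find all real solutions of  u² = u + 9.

u = -2.5414 or u = 3.5414

Rearrange to standard form: u² - u - 9 = 0.
Discriminant: (-1)² − 4·1·(-9) = 37.
Quadratic formula: u = (1 ± √37) / 2.
So u = 1/2 + √(37)/2 ≈ 3.5414 or u = 1/2 - √(37)/2 ≈ -2.5414.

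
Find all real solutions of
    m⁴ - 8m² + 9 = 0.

m = -2.5779 or m = -1.1637 or m = 1.1637 or m = 2.5779

Let u = m². The equation becomes u² - 8u + 9 = 0.
By the quadratic formula, u = √(7) + 4 or u = 4 - √(7).
m² = √(7) + 4 gives m = ±√(√(7) + 4) ≈ ±2.5779.
m² = 4 - √(7) gives m = ±√(4 - √(7)) ≈ ±1.1637.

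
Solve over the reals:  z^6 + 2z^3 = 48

Let u = z^3. The equation becomes u^2 + 2u - 48 = 0.
Factor: (u + 8)(u - 6) = 0, so u = -8 or u = 6.
z^3 = -8 gives z = -2.
z^3 = 6 gives z = (6)^(1/3) ~= 1.8171.

z = -2 or z = 1.8171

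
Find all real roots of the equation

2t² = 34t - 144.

t = 8 or t = 9

Bring every term to one side: 2t² - 34t + 144 = 0.
Factor: 2(t - 9)(t - 8) = 0.
So t = 9 or t = 8.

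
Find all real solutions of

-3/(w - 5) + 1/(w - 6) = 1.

w = 2.6972 or w = 6.3028

Multiply both sides by (w - 5)(w - 6):
-3(w - 6) + (w - 5) = (w - 5)(w - 6).
Expand and collect terms: w^2 - 9w + 17 = 0.
By the quadratic formula, w = (9 +/- sqrt(13)) / 2, so w ~= 6.3028 or w ~= 2.6972.
Neither value makes a denominator zero (w != 5, w != 6), so both are valid.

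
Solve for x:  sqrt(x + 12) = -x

Square both sides: x + 12 = (-x)^2.
Expand and rearrange: x^2 - x - 12 = 0.
Solving gives x = 4 or x = -3.
Check each candidate in the original equation:
  x = 4: sqrt(16) = 4, while -x = -4 — extraneous.
  x = -3: sqrt(9) = 3, while -x = 3 — valid.

x = -3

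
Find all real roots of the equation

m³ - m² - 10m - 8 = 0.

m = -2 or m = -1 or m = 4

Possible rational roots are divisors of -8. Testing m = -2 gives 0, so (m + 2) is a factor.
Divide: m³ - m² - 10m - 8 = (m + 2)(m² - 3m - 4).
Factor the quadratic: m = 4 or m = -1.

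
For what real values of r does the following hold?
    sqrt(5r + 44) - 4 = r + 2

r = 1

Isolate the radical: sqrt(5r + 44) = r + 6.
Square both sides: 5r + 44 = (r + 6)^2.
Expand and rearrange: r^2 + 7r - 8 = 0.
Solving gives r = 1 or r = -8.
Check each candidate in the original equation:
  r = 1: sqrt(49) = 7, while r + 6 = 7 — valid.
  r = -8: sqrt(4) = 2, while r + 6 = -2 — extraneous.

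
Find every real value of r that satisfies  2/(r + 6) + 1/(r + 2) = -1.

r = -8.3723 or r = -2.6277

Multiply both sides by (r + 6)(r + 2):
2(r + 2) + (r + 6) = -(r + 6)(r + 2).
Expand and collect terms: -r² - 11r - 22 = 0.
By the quadratic formula, r = (11 ± √33) / -2, so r ≈ -8.3723 or r ≈ -2.6277.
Neither value makes a denominator zero (r ≠ -6, r ≠ -2), so both are valid.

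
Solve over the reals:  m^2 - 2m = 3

Bring every term to one side: m^2 - 2m - 3 = 0.
Factor: (m + 1)(m - 3) = 0.
So m = -1 or m = 3.

m = -1 or m = 3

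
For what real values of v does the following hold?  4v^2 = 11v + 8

Rearrange to standard form: 4v^2 - 11v - 8 = 0.
Discriminant: (-11)^2 - 4*4*(-8) = 249.
Quadratic formula: v = (11 +/- sqrt(249)) / 8.
So v = 11/8 + sqrt(249)/8 ~= 3.3475 or v = 11/8 - sqrt(249)/8 ~= -0.5975.

v = -0.5975 or v = 3.3475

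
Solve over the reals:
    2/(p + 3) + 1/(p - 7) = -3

Multiply both sides by (p + 3)(p - 7):
2(p - 7) + (p + 3) = -3(p + 3)(p - 7).
Expand and collect terms: -3p^2 + 9p + 74 = 0.
By the quadratic formula, p = (-9 +/- sqrt(969)) / -6, so p ~= -3.6881 or p ~= 6.6881.
Neither value makes a denominator zero (p != -3, p != 7), so both are valid.

p = -3.6881 or p = 6.6881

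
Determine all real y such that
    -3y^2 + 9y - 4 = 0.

y = 0.5426 or y = 2.4574

Discriminant: (9)^2 - 4*(-3)*(-4) = 33.
Quadratic formula: y = (-9 +/- sqrt(33)) / (-6).
So y = 3/2 - sqrt(33)/6 ~= 0.5426 or y = sqrt(33)/6 + 3/2 ~= 2.4574.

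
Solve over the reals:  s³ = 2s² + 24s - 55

Rearrange: s³ - 2s² - 24s + 55 = 0.
Possible rational roots are divisors of 55. Testing s = -5 gives 0, so (s + 5) is a factor.
Divide: s³ - 2s² - 24s + 55 = (s + 5)(s² - 7s + 11).
Apply the quadratic formula to s² - 7s + 11 = 0: s = (7 ± √5)/2, i.e. s ≈ 4.618 or s ≈ 2.382.

s = -5 or s = 2.382 or s = 4.618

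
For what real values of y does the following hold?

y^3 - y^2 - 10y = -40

Rearrange: y^3 - y^2 - 10y + 40 = 0.
Possible rational roots are divisors of 40. Testing y = -4 gives 0, so (y + 4) is a factor.
Divide: y^3 - y^2 - 10y + 40 = (y + 4)(y^2 - 5y + 10).
The quadratic y^2 - 5y + 10 has discriminant -15 < 0, so no further real roots.

y = -4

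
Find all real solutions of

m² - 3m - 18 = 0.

Factor: (m - 6)(m + 3) = 0.
So m = 6 or m = -3.

m = -3 or m = 6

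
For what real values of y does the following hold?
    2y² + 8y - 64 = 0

y = -8 or y = 4

Factor: 2(y - 4)(y + 8) = 0.
So y = 4 or y = -8.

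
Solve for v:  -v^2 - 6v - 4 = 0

Discriminant: (-6)^2 - 4*(-1)*(-4) = 20.
Quadratic formula: v = (6 +/- sqrt(20)) / (-2).
So v = -3 - sqrt(5) ~= -5.2361 or v = -3 + sqrt(5) ~= -0.7639.

v = -5.2361 or v = -0.7639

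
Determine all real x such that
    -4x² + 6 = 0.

x = -1.2247 or x = 1.2247

Discriminant: (0)² − 4·(-4)·6 = 96.
Quadratic formula: x = (0 ± √96) / (-8).
So x = -√(6)/2 ≈ -1.2247 or x = √(6)/2 ≈ 1.2247.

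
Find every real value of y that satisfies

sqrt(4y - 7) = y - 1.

y = 2 or y = 4

Square both sides: 4y - 7 = (y - 1)^2.
Expand and rearrange: y^2 - 6y + 8 = 0.
Solving gives y = 4 or y = 2.
Check each candidate in the original equation:
  y = 4: sqrt(9) = 3, while y - 1 = 3 — valid.
  y = 2: sqrt(1) = 1, while y - 1 = 1 — valid.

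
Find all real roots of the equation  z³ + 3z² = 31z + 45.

Rearrange: z³ + 3z² - 31z - 45 = 0.
Possible rational roots are divisors of -45. Testing z = 5 gives 0, so (z - 5) is a factor.
Divide: z³ + 3z² - 31z - 45 = (z - 5)(z² + 8z + 9).
Apply the quadratic formula to z² + 8z + 9 = 0: z = (-8 ± √28)/2, i.e. z ≈ -1.3542 or z ≈ -6.6458.

z = -6.6458 or z = -1.3542 or z = 5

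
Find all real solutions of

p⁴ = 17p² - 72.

p = -3 or p = -2.8284 or p = 2.8284 or p = 3

Let u = p². The equation becomes u² - 17u + 72 = 0.
Factor: (u - 9)(u - 8) = 0, so u = 9 or u = 8.
p² = 9 gives p = ±3.
p² = 8 gives p = ±2·√(2) ≈ ±2.8284.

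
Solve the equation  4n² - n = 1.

Rearrange to standard form: 4n² - n - 1 = 0.
Discriminant: (-1)² − 4·4·(-1) = 17.
Quadratic formula: n = (1 ± √17) / 8.
So n = 1/8 + √(17)/8 ≈ 0.6404 or n = 1/8 - √(17)/8 ≈ -0.3904.

n = -0.3904 or n = 0.6404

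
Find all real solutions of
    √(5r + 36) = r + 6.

r = 0

Square both sides: 5r + 36 = (r + 6)².
Expand and rearrange: r² + 7r = 0.
Solving gives r = 0 or r = -7.
Check each candidate in the original equation:
  r = 0: √(36) = 6, while r + 6 = 6 — valid.
  r = -7: √(1) = 1, while r + 6 = -1 — extraneous.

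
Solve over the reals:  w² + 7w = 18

Bring every term to one side: w² + 7w - 18 = 0.
Factor: (w + 9)(w - 2) = 0.
So w = -9 or w = 2.

w = -9 or w = 2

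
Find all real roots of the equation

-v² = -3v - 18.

Bring every term to one side: -v² + 3v + 18 = 0.
Factor: -1(v + 3)(v - 6) = 0.
So v = -3 or v = 6.

v = -3 or v = 6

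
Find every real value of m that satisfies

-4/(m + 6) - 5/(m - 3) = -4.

m = -5.1332 or m = 4.3832

Multiply both sides by (m + 6)(m - 3):
-4(m - 3) - 5(m + 6) = -4(m + 6)(m - 3).
Expand and collect terms: -4m^2 - 3m + 90 = 0.
By the quadratic formula, m = (3 +/- sqrt(1449)) / -8, so m ~= -5.1332 or m ~= 4.3832.
Neither value makes a denominator zero (m != -6, m != 3), so both are valid.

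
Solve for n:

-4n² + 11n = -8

n = -0.5975 or n = 3.3475

Rearrange to standard form: -4n² + 11n + 8 = 0.
Discriminant: (11)² − 4·(-4)·8 = 249.
Quadratic formula: n = (-11 ± √249) / (-8).
So n = 11/8 - √(249)/8 ≈ -0.5975 or n = 11/8 + √(249)/8 ≈ 3.3475.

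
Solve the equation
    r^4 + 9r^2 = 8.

Let u = r^2. The equation becomes u^2 + 9u - 8 = 0.
By the quadratic formula, u = -9/2 + sqrt(113)/2 or u = -sqrt(113)/2 - 9/2.
r^2 = -9/2 + sqrt(113)/2 gives r = +/-sqrt(-9/2 + sqrt(113)/2) ~= +/-0.9028.
r^2 = -sqrt(113)/2 - 9/2 < 0 has no real solution.

r = -0.9028 or r = 0.9028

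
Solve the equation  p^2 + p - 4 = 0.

Discriminant: (1)^2 - 4*1*(-4) = 17.
Quadratic formula: p = (-1 +/- sqrt(17)) / 2.
So p = -1/2 + sqrt(17)/2 ~= 1.5616 or p = -sqrt(17)/2 - 1/2 ~= -2.5616.

p = -2.5616 or p = 1.5616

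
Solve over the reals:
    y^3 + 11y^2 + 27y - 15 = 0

y = -6.4641 or y = -5 or y = 0.4641

Possible rational roots are divisors of -15. Testing y = -5 gives 0, so (y + 5) is a factor.
Divide: y^3 + 11y^2 + 27y - 15 = (y + 5)(y^2 + 6y - 3).
Apply the quadratic formula to y^2 + 6y - 3 = 0: y = (-6 +/- sqrt(48))/2, i.e. y ~= 0.4641 or y ~= -6.4641.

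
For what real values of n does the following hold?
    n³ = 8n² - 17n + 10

n = 1 or n = 2 or n = 5

Rearrange: n³ - 8n² + 17n - 10 = 0.
Possible rational roots are divisors of -10. Testing n = 5 gives 0, so (n - 5) is a factor.
Divide: n³ - 8n² + 17n - 10 = (n - 5)(n² - 3n + 2).
Factor the quadratic: n = 2 or n = 1.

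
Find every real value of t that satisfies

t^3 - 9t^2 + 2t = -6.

Rearrange: t^3 - 9t^2 + 2t + 6 = 0.
Possible rational roots are divisors of 6. Testing t = 1 gives 0, so (t - 1) is a factor.
Divide: t^3 - 9t^2 + 2t + 6 = (t - 1)(t^2 - 8t - 6).
Apply the quadratic formula to t^2 - 8t - 6 = 0: t = (8 +/- sqrt(88))/2, i.e. t ~= 8.6904 or t ~= -0.6904.

t = -0.6904 or t = 1 or t = 8.6904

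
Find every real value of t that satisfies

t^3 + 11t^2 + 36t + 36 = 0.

Possible rational roots are divisors of 36. Testing t = -3 gives 0, so (t + 3) is a factor.
Divide: t^3 + 11t^2 + 36t + 36 = (t + 3)(t^2 + 8t + 12).
Factor the quadratic: t = -2 or t = -6.

t = -6 or t = -3 or t = -2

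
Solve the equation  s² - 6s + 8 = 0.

Factor: (s - 4)(s - 2) = 0.
So s = 4 or s = 2.

s = 2 or s = 4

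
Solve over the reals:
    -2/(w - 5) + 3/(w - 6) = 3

w = 4.6126 or w = 6.7208

Multiply both sides by (w - 5)(w - 6):
-2(w - 6) + 3(w - 5) = 3(w - 5)(w - 6).
Expand and collect terms: 3w² - 34w + 93 = 0.
By the quadratic formula, w = (34 ± √40) / 6, so w ≈ 6.7208 or w ≈ 4.6126.
Neither value makes a denominator zero (w ≠ 5, w ≠ 6), so both are valid.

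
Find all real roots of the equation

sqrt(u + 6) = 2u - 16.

Square both sides: u + 6 = (2u - 16)^2.
Expand and rearrange: 4u^2 - 65u + 250 = 0.
Solving gives u = 10 or u = 6.25.
Check each candidate in the original equation:
  u = 10: sqrt(16) = 4, while 2u - 16 = 4 — valid.
  u = 6.25: sqrt(12.25) = 3.5, while 2u - 16 = -3.5 — extraneous.

u = 10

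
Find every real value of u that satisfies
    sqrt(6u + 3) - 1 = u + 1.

u = 1

Isolate the radical: sqrt(6u + 3) = u + 2.
Square both sides: 6u + 3 = (u + 2)^2.
Expand and rearrange: u^2 - 2u + 1 = 0.
This gives the repeated root u = 1.
Check in the original equation:
  u = 1: sqrt(9) = 3, while u + 2 = 3 — valid.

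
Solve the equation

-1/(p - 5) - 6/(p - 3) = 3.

p = 0.8264 or p = 4.8403

Multiply both sides by (p - 5)(p - 3):
-(p - 3) - 6(p - 5) = 3(p - 5)(p - 3).
Expand and collect terms: 3p² - 17p + 12 = 0.
By the quadratic formula, p = (17 ± √145) / 6, so p ≈ 4.8403 or p ≈ 0.8264.
Neither value makes a denominator zero (p ≠ 5, p ≠ 3), so both are valid.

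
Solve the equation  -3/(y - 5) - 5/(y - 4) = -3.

y = 4.5316 or y = 7.135

Multiply both sides by (y - 5)(y - 4):
-3(y - 4) - 5(y - 5) = -3(y - 5)(y - 4).
Expand and collect terms: -3y^2 + 35y - 97 = 0.
By the quadratic formula, y = (-35 +/- sqrt(61)) / -6, so y ~= 4.5316 or y ~= 7.135.
Neither value makes a denominator zero (y != 5, y != 4), so both are valid.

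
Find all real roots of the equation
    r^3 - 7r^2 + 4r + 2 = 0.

r = -0.3166 or r = 1 or r = 6.3166

Possible rational roots are divisors of 2. Testing r = 1 gives 0, so (r - 1) is a factor.
Divide: r^3 - 7r^2 + 4r + 2 = (r - 1)(r^2 - 6r - 2).
Apply the quadratic formula to r^2 - 6r - 2 = 0: r = (6 +/- sqrt(44))/2, i.e. r ~= 6.3166 or r ~= -0.3166.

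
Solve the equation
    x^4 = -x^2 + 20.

x = -2 or x = 2

Let u = x^2. The equation becomes u^2 + u - 20 = 0.
Factor: (u + 5)(u - 4) = 0, so u = -5 or u = 4.
x^2 = -5 < 0 has no real solution.
x^2 = 4 gives x = +/-2.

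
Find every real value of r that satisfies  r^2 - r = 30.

r = -5 or r = 6

Bring every term to one side: r^2 - r - 30 = 0.
Factor: (r - 6)(r + 5) = 0.
So r = 6 or r = -5.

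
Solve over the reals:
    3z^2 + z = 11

Rearrange to standard form: 3z^2 + z - 11 = 0.
Discriminant: (1)^2 - 4*3*(-11) = 133.
Quadratic formula: z = (-1 +/- sqrt(133)) / 6.
So z = -1/6 + sqrt(133)/6 ~= 1.7554 or z = -sqrt(133)/6 - 1/6 ~= -2.0888.

z = -2.0888 or z = 1.7554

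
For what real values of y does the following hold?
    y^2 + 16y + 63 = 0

y = -9 or y = -7

Factor: (y + 7)(y + 9) = 0.
So y = -7 or y = -9.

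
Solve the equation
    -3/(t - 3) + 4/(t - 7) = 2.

Multiply both sides by (t - 3)(t - 7):
-3(t - 7) + 4(t - 3) = 2(t - 3)(t - 7).
Expand and collect terms: 2t² - 21t + 33 = 0.
By the quadratic formula, t = (21 ± √177) / 4, so t ≈ 8.576 or t ≈ 1.924.
Neither value makes a denominator zero (t ≠ 3, t ≠ 7), so both are valid.

t = 1.924 or t = 8.576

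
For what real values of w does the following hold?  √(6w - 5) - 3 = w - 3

w = 1 or w = 5

Isolate the radical: √(6w - 5) = w.
Square both sides: 6w - 5 = (w)².
Expand and rearrange: w² - 6w + 5 = 0.
Solving gives w = 5 or w = 1.
Check each candidate in the original equation:
  w = 5: √(25) = 5, while w = 5 — valid.
  w = 1: √(1) = 1, while w = 1 — valid.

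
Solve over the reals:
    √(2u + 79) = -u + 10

u = 1

Square both sides: 2u + 79 = (-u + 10)².
Expand and rearrange: u² - 22u + 21 = 0.
Solving gives u = 21 or u = 1.
Check each candidate in the original equation:
  u = 21: √(121) = 11, while -u + 10 = -11 — extraneous.
  u = 1: √(81) = 9, while -u + 10 = 9 — valid.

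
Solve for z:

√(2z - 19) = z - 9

Square both sides: 2z - 19 = (z - 9)².
Expand and rearrange: z² - 20z + 100 = 0.
This gives the repeated root z = 10.
Check in the original equation:
  z = 10: √(1) = 1, while z - 9 = 1 — valid.

z = 10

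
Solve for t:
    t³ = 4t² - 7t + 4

t = 1

Rearrange: t³ - 4t² + 7t - 4 = 0.
Possible rational roots are divisors of -4. Testing t = 1 gives 0, so (t - 1) is a factor.
Divide: t³ - 4t² + 7t - 4 = (t - 1)(t² - 3t + 4).
The quadratic t² - 3t + 4 has discriminant -7 < 0, so no further real roots.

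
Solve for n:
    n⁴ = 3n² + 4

n = -2 or n = 2

Let u = n². The equation becomes u² - 3u - 4 = 0.
Factor: (u + 1)(u - 4) = 0, so u = -1 or u = 4.
n² = -1 < 0 has no real solution.
n² = 4 gives n = ±2.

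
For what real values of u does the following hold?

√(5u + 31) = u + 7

u = -6 or u = -3

Square both sides: 5u + 31 = (u + 7)².
Expand and rearrange: u² + 9u + 18 = 0.
Solving gives u = -3 or u = -6.
Check each candidate in the original equation:
  u = -3: √(16) = 4, while u + 7 = 4 — valid.
  u = -6: √(1) = 1, while u + 7 = 1 — valid.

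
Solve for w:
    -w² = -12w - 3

Rearrange to standard form: -w² + 12w + 3 = 0.
Discriminant: (12)² − 4·(-1)·3 = 156.
Quadratic formula: w = (-12 ± √156) / (-2).
So w = 6 - √(39) ≈ -0.245 or w = 6 + √(39) ≈ 12.245.

w = -0.245 or w = 12.245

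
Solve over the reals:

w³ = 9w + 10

Rearrange: w³ - 9w - 10 = 0.
Possible rational roots are divisors of -10. Testing w = -2 gives 0, so (w + 2) is a factor.
Divide: w³ - 9w - 10 = (w + 2)(w² - 2w - 5).
Apply the quadratic formula to w² - 2w - 5 = 0: w = (2 ± √24)/2, i.e. w ≈ 3.4495 or w ≈ -1.4495.

w = -2 or w = -1.4495 or w = 3.4495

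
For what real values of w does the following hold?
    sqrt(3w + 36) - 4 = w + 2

w = 0

Isolate the radical: sqrt(3w + 36) = w + 6.
Square both sides: 3w + 36 = (w + 6)^2.
Expand and rearrange: w^2 + 9w = 0.
Solving gives w = 0 or w = -9.
Check each candidate in the original equation:
  w = 0: sqrt(36) = 6, while w + 6 = 6 — valid.
  w = -9: sqrt(9) = 3, while w + 6 = -3 — extraneous.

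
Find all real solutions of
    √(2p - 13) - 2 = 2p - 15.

Isolate the radical: √(2p - 13) = 2p - 13.
Square both sides: 2p - 13 = (2p - 13)².
Expand and rearrange: 4p² - 54p + 182 = 0.
Solving gives p = 7 or p = 6.5.
Check each candidate in the original equation:
  p = 7: √(1) = 1, while 2p - 13 = 1 — valid.
  p = 6.5: √(0) = 0, while 2p - 13 = 0 — valid.

p = 6.5 or p = 7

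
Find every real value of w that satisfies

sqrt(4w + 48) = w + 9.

w = -3

Square both sides: 4w + 48 = (w + 9)^2.
Expand and rearrange: w^2 + 14w + 33 = 0.
Solving gives w = -3 or w = -11.
Check each candidate in the original equation:
  w = -3: sqrt(36) = 6, while w + 9 = 6 — valid.
  w = -11: sqrt(4) = 2, while w + 9 = -2 — extraneous.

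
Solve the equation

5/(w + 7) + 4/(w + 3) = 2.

w = -5.5895 or w = 0.0895

Multiply both sides by (w + 7)(w + 3):
5(w + 3) + 4(w + 7) = 2(w + 7)(w + 3).
Expand and collect terms: 2w² + 11w - 1 = 0.
By the quadratic formula, w = (-11 ± √129) / 4, so w ≈ 0.0895 or w ≈ -5.5895.
Neither value makes a denominator zero (w ≠ -7, w ≠ -3), so both are valid.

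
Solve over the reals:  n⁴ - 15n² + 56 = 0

n = -2.8284 or n = -2.6458 or n = 2.6458 or n = 2.8284

Let u = n². The equation becomes u² - 15u + 56 = 0.
Factor: (u - 8)(u - 7) = 0, so u = 8 or u = 7.
n² = 8 gives n = ±2·√(2) ≈ ±2.8284.
n² = 7 gives n = ±√(7) ≈ ±2.6458.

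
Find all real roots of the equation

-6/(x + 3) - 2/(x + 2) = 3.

Multiply both sides by (x + 3)(x + 2):
-6(x + 2) - 2(x + 3) = 3(x + 3)(x + 2).
Expand and collect terms: 3x^2 + 23x + 36 = 0.
By the quadratic formula, x = (-23 +/- sqrt(97)) / 6, so x ~= -2.1919 or x ~= -5.4748.
Neither value makes a denominator zero (x != -3, x != -2), so both are valid.

x = -5.4748 or x = -2.1919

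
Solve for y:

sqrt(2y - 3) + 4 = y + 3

y = 2

Isolate the radical: sqrt(2y - 3) = y - 1.
Square both sides: 2y - 3 = (y - 1)^2.
Expand and rearrange: y^2 - 4y + 4 = 0.
This gives the repeated root y = 2.
Check in the original equation:
  y = 2: sqrt(1) = 1, while y - 1 = 1 — valid.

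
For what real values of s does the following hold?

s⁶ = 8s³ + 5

Let u = s³. The equation becomes u² - 8u - 5 = 0.
By the quadratic formula, u = 4 + √(21) or u = 4 - √(21).
s³ = 4 + √(21) gives s = ∛(4 + √(21)) ≈ 2.0474.
s³ = 4 - √(21) gives s = -∛(-4 + √(21)) ≈ -0.8352.

s = -0.8352 or s = 2.0474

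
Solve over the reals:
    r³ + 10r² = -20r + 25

Rearrange: r³ + 10r² + 20r - 25 = 0.
Possible rational roots are divisors of -25. Testing r = -5 gives 0, so (r + 5) is a factor.
Divide: r³ + 10r² + 20r - 25 = (r + 5)(r² + 5r - 5).
Apply the quadratic formula to r² + 5r - 5 = 0: r = (-5 ± √45)/2, i.e. r ≈ 0.8541 or r ≈ -5.8541.

r = -5.8541 or r = -5 or r = 0.8541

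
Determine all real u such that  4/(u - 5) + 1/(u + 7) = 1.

u = -6.2621 or u = 9.2621

Multiply both sides by (u - 5)(u + 7):
4(u + 7) + (u - 5) = (u - 5)(u + 7).
Expand and collect terms: u^2 - 3u - 58 = 0.
By the quadratic formula, u = (3 +/- sqrt(241)) / 2, so u ~= 9.2621 or u ~= -6.2621.
Neither value makes a denominator zero (u != 5, u != -7), so both are valid.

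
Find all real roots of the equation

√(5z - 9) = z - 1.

Square both sides: 5z - 9 = (z - 1)².
Expand and rearrange: z² - 7z + 10 = 0.
Solving gives z = 5 or z = 2.
Check each candidate in the original equation:
  z = 5: √(16) = 4, while z - 1 = 4 — valid.
  z = 2: √(1) = 1, while z - 1 = 1 — valid.

z = 2 or z = 5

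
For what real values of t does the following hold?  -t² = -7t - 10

t = -1.217 or t = 8.217

Rearrange to standard form: -t² + 7t + 10 = 0.
Discriminant: (7)² − 4·(-1)·10 = 89.
Quadratic formula: t = (-7 ± √89) / (-2).
So t = 7/2 - √(89)/2 ≈ -1.217 or t = 7/2 + √(89)/2 ≈ 8.217.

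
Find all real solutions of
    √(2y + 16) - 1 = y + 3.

y = 0

Isolate the radical: √(2y + 16) = y + 4.
Square both sides: 2y + 16 = (y + 4)².
Expand and rearrange: y² + 6y = 0.
Solving gives y = 0 or y = -6.
Check each candidate in the original equation:
  y = 0: √(16) = 4, while y + 4 = 4 — valid.
  y = -6: √(4) = 2, while y + 4 = -2 — extraneous.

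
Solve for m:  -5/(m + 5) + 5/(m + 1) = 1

m = -7.899 or m = 1.899

Multiply both sides by (m + 5)(m + 1):
-5(m + 1) + 5(m + 5) = (m + 5)(m + 1).
Expand and collect terms: m^2 + 6m - 15 = 0.
By the quadratic formula, m = (-6 +/- sqrt(96)) / 2, so m ~= 1.899 or m ~= -7.899.
Neither value makes a denominator zero (m != -5, m != -1), so both are valid.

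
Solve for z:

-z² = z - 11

Rearrange to standard form: -z² - z + 11 = 0.
Discriminant: (-1)² − 4·(-1)·11 = 45.
Quadratic formula: z = (1 ± √45) / (-2).
So z = -3·√(5)/2 - 1/2 ≈ -3.8541 or z = -1/2 + 3·√(5)/2 ≈ 2.8541.

z = -3.8541 or z = 2.8541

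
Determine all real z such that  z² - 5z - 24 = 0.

Factor: (z - 8)(z + 3) = 0.
So z = 8 or z = -3.

z = -3 or z = 8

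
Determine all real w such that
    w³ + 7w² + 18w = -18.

w = -3

Rearrange: w³ + 7w² + 18w + 18 = 0.
Possible rational roots are divisors of 18. Testing w = -3 gives 0, so (w + 3) is a factor.
Divide: w³ + 7w² + 18w + 18 = (w + 3)(w² + 4w + 6).
The quadratic w² + 4w + 6 has discriminant -8 < 0, so no further real roots.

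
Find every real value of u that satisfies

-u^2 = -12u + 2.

u = 0.169 or u = 11.831

Rearrange to standard form: -u^2 + 12u - 2 = 0.
Discriminant: (12)^2 - 4*(-1)*(-2) = 136.
Quadratic formula: u = (-12 +/- sqrt(136)) / (-2).
So u = 6 - sqrt(34) ~= 0.169 or u = sqrt(34) + 6 ~= 11.831.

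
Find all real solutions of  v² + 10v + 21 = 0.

Factor: (v + 3)(v + 7) = 0.
So v = -3 or v = -7.

v = -7 or v = -3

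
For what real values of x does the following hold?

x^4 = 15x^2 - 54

Let u = x^2. The equation becomes u^2 - 15u + 54 = 0.
Factor: (u - 6)(u - 9) = 0, so u = 6 or u = 9.
x^2 = 6 gives x = +/-sqrt(6) ~= +/-2.4495.
x^2 = 9 gives x = +/-3.

x = -3 or x = -2.4495 or x = 2.4495 or x = 3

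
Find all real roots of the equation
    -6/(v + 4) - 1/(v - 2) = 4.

v = -5.5514 or v = 1.8014

Multiply both sides by (v + 4)(v - 2):
-6(v - 2) - (v + 4) = 4(v + 4)(v - 2).
Expand and collect terms: 4v^2 + 15v - 40 = 0.
By the quadratic formula, v = (-15 +/- sqrt(865)) / 8, so v ~= 1.8014 or v ~= -5.5514.
Neither value makes a denominator zero (v != -4, v != 2), so both are valid.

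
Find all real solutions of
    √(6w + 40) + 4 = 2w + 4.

Isolate the radical: √(6w + 40) = 2w.
Square both sides: 6w + 40 = (2w)².
Expand and rearrange: 4w² - 6w - 40 = 0.
Solving gives w = 4 or w = -2.5.
Check each candidate in the original equation:
  w = 4: √(64) = 8, while 2w = 8 — valid.
  w = -2.5: √(25) = 5, while 2w = -5 — extraneous.

w = 4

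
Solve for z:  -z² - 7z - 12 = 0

z = -4 or z = -3

Factor: -1(z + 4)(z + 3) = 0.
So z = -4 or z = -3.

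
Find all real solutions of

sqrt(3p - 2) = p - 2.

p = 6

Square both sides: 3p - 2 = (p - 2)^2.
Expand and rearrange: p^2 - 7p + 6 = 0.
Solving gives p = 6 or p = 1.
Check each candidate in the original equation:
  p = 6: sqrt(16) = 4, while p - 2 = 4 — valid.
  p = 1: sqrt(1) = 1, while p - 2 = -1 — extraneous.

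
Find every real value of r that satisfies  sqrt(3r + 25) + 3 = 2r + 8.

r = 0

Isolate the radical: sqrt(3r + 25) = 2r + 5.
Square both sides: 3r + 25 = (2r + 5)^2.
Expand and rearrange: 4r^2 + 17r = 0.
Solving gives r = 0 or r = -4.25.
Check each candidate in the original equation:
  r = 0: sqrt(25) = 5, while 2r + 5 = 5 — valid.
  r = -4.25: sqrt(12.25) = 3.5, while 2r + 5 = -3.5 — extraneous.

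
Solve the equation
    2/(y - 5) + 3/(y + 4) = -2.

y = -5.6554 or y = 4.1554

Multiply both sides by (y - 5)(y + 4):
2(y + 4) + 3(y - 5) = -2(y - 5)(y + 4).
Expand and collect terms: -2y² - 3y + 47 = 0.
By the quadratic formula, y = (3 ± √385) / -4, so y ≈ -5.6554 or y ≈ 4.1554.
Neither value makes a denominator zero (y ≠ 5, y ≠ -4), so both are valid.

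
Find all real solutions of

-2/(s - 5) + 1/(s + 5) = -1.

s = -5.8443 or s = 6.8443

Multiply both sides by (s - 5)(s + 5):
-2(s + 5) + (s - 5) = -(s - 5)(s + 5).
Expand and collect terms: -s² + s + 40 = 0.
By the quadratic formula, s = (-1 ± √161) / -2, so s ≈ -5.8443 or s ≈ 6.8443.
Neither value makes a denominator zero (s ≠ 5, s ≠ -5), so both are valid.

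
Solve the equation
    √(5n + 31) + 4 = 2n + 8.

n = 1

Isolate the radical: √(5n + 31) = 2n + 4.
Square both sides: 5n + 31 = (2n + 4)².
Expand and rearrange: 4n² + 11n - 15 = 0.
Solving gives n = 1 or n = -3.75.
Check each candidate in the original equation:
  n = 1: √(36) = 6, while 2n + 4 = 6 — valid.
  n = -3.75: √(12.25) = 3.5, while 2n + 4 = -3.5 — extraneous.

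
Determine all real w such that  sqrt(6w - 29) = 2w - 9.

Square both sides: 6w - 29 = (2w - 9)^2.
Expand and rearrange: 4w^2 - 42w + 110 = 0.
Solving gives w = 5.5 or w = 5.
Check each candidate in the original equation:
  w = 5.5: sqrt(4) = 2, while 2w - 9 = 2 — valid.
  w = 5: sqrt(1) = 1, while 2w - 9 = 1 — valid.

w = 5 or w = 5.5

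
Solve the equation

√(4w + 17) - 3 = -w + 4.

Isolate the radical: √(4w + 17) = -w + 7.
Square both sides: 4w + 17 = (-w + 7)².
Expand and rearrange: w² - 18w + 32 = 0.
Solving gives w = 16 or w = 2.
Check each candidate in the original equation:
  w = 16: √(81) = 9, while -w + 7 = -9 — extraneous.
  w = 2: √(25) = 5, while -w + 7 = 5 — valid.

w = 2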